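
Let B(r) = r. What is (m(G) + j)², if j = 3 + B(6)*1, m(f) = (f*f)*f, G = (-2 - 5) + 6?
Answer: 64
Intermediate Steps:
G = -1 (G = -7 + 6 = -1)
m(f) = f³ (m(f) = f²*f = f³)
j = 9 (j = 3 + 6*1 = 3 + 6 = 9)
(m(G) + j)² = ((-1)³ + 9)² = (-1 + 9)² = 8² = 64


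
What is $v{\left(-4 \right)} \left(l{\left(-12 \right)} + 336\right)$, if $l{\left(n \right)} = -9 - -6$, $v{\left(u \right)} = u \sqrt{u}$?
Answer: $- 2664 i \approx - 2664.0 i$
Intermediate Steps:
$v{\left(u \right)} = u^{\frac{3}{2}}$
$l{\left(n \right)} = -3$ ($l{\left(n \right)} = -9 + 6 = -3$)
$v{\left(-4 \right)} \left(l{\left(-12 \right)} + 336\right) = \left(-4\right)^{\frac{3}{2}} \left(-3 + 336\right) = - 8 i 333 = - 2664 i$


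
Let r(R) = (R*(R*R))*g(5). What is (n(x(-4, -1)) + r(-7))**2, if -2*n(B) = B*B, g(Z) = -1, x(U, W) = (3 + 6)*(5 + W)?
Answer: 93025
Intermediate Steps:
x(U, W) = 45 + 9*W (x(U, W) = 9*(5 + W) = 45 + 9*W)
n(B) = -B**2/2 (n(B) = -B*B/2 = -B**2/2)
r(R) = -R**3 (r(R) = (R*(R*R))*(-1) = (R*R**2)*(-1) = R**3*(-1) = -R**3)
(n(x(-4, -1)) + r(-7))**2 = (-(45 + 9*(-1))**2/2 - 1*(-7)**3)**2 = (-(45 - 9)**2/2 - 1*(-343))**2 = (-1/2*36**2 + 343)**2 = (-1/2*1296 + 343)**2 = (-648 + 343)**2 = (-305)**2 = 93025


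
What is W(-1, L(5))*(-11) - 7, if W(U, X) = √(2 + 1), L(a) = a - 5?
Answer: -7 - 11*√3 ≈ -26.053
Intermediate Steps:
L(a) = -5 + a
W(U, X) = √3
W(-1, L(5))*(-11) - 7 = √3*(-11) - 7 = -11*√3 - 7 = -7 - 11*√3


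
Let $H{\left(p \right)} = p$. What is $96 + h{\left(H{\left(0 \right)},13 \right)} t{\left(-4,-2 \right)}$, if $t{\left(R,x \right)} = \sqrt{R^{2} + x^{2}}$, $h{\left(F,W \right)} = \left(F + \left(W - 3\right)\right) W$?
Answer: $96 + 260 \sqrt{5} \approx 677.38$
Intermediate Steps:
$h{\left(F,W \right)} = W \left(-3 + F + W\right)$ ($h{\left(F,W \right)} = \left(F + \left(W - 3\right)\right) W = \left(F + \left(-3 + W\right)\right) W = \left(-3 + F + W\right) W = W \left(-3 + F + W\right)$)
$96 + h{\left(H{\left(0 \right)},13 \right)} t{\left(-4,-2 \right)} = 96 + 13 \left(-3 + 0 + 13\right) \sqrt{\left(-4\right)^{2} + \left(-2\right)^{2}} = 96 + 13 \cdot 10 \sqrt{16 + 4} = 96 + 130 \sqrt{20} = 96 + 130 \cdot 2 \sqrt{5} = 96 + 260 \sqrt{5}$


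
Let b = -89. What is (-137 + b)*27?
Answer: -6102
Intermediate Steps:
(-137 + b)*27 = (-137 - 89)*27 = -226*27 = -6102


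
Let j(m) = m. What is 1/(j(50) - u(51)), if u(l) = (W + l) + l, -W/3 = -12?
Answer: -1/88 ≈ -0.011364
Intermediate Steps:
W = 36 (W = -3*(-12) = 36)
u(l) = 36 + 2*l (u(l) = (36 + l) + l = 36 + 2*l)
1/(j(50) - u(51)) = 1/(50 - (36 + 2*51)) = 1/(50 - (36 + 102)) = 1/(50 - 1*138) = 1/(50 - 138) = 1/(-88) = -1/88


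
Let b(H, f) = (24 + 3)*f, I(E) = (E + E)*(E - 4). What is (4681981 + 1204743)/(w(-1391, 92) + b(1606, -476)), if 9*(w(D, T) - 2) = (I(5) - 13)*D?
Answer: -17660172/37159 ≈ -475.26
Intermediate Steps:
I(E) = 2*E*(-4 + E) (I(E) = (2*E)*(-4 + E) = 2*E*(-4 + E))
w(D, T) = 2 - D/3 (w(D, T) = 2 + ((2*5*(-4 + 5) - 13)*D)/9 = 2 + ((2*5*1 - 13)*D)/9 = 2 + ((10 - 13)*D)/9 = 2 + (-3*D)/9 = 2 - D/3)
b(H, f) = 27*f
(4681981 + 1204743)/(w(-1391, 92) + b(1606, -476)) = (4681981 + 1204743)/((2 - ⅓*(-1391)) + 27*(-476)) = 5886724/((2 + 1391/3) - 12852) = 5886724/(1397/3 - 12852) = 5886724/(-37159/3) = 5886724*(-3/37159) = -17660172/37159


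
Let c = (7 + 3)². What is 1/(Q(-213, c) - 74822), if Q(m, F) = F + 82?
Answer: -1/74640 ≈ -1.3398e-5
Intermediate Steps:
c = 100 (c = 10² = 100)
Q(m, F) = 82 + F
1/(Q(-213, c) - 74822) = 1/((82 + 100) - 74822) = 1/(182 - 74822) = 1/(-74640) = -1/74640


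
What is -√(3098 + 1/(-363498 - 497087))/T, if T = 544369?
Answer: -3*√254933229661385/468475795865 ≈ -0.00010225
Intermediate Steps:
-√(3098 + 1/(-363498 - 497087))/T = -√(3098 + 1/(-363498 - 497087))/544369 = -√(3098 + 1/(-860585))/544369 = -√(3098 - 1/860585)/544369 = -√(2666092329/860585)/544369 = -3*√254933229661385/860585/544369 = -3*√254933229661385/468475795865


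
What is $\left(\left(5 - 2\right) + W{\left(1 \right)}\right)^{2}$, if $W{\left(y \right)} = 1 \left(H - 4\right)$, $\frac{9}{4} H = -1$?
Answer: $\frac{169}{81} \approx 2.0864$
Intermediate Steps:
$H = - \frac{4}{9}$ ($H = \frac{4}{9} \left(-1\right) = - \frac{4}{9} \approx -0.44444$)
$W{\left(y \right)} = - \frac{40}{9}$ ($W{\left(y \right)} = 1 \left(- \frac{4}{9} - 4\right) = 1 \left(- \frac{40}{9}\right) = - \frac{40}{9}$)
$\left(\left(5 - 2\right) + W{\left(1 \right)}\right)^{2} = \left(\left(5 - 2\right) - \frac{40}{9}\right)^{2} = \left(3 - \frac{40}{9}\right)^{2} = \left(- \frac{13}{9}\right)^{2} = \frac{169}{81}$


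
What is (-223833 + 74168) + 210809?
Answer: 61144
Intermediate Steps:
(-223833 + 74168) + 210809 = -149665 + 210809 = 61144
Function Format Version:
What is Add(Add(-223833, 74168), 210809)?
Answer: 61144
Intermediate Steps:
Add(Add(-223833, 74168), 210809) = Add(-149665, 210809) = 61144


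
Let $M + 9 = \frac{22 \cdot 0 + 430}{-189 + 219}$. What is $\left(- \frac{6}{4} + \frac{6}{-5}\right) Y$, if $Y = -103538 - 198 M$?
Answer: $\frac{1412019}{5} \approx 2.824 \cdot 10^{5}$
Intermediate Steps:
$M = \frac{16}{3}$ ($M = -9 + \frac{22 \cdot 0 + 430}{-189 + 219} = -9 + \frac{0 + 430}{30} = -9 + 430 \cdot \frac{1}{30} = -9 + \frac{43}{3} = \frac{16}{3} \approx 5.3333$)
$Y = -104594$ ($Y = -103538 - 198 \cdot \frac{16}{3} = -103538 - 1056 = -104594$)
$\left(- \frac{6}{4} + \frac{6}{-5}\right) Y = \left(- \frac{6}{4} + \frac{6}{-5}\right) \left(-104594\right) = \left(\left(-6\right) \frac{1}{4} + 6 \left(- \frac{1}{5}\right)\right) \left(-104594\right) = \left(- \frac{3}{2} - \frac{6}{5}\right) \left(-104594\right) = \left(- \frac{27}{10}\right) \left(-104594\right) = \frac{1412019}{5}$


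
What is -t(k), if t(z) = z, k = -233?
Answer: 233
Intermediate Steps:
-t(k) = -1*(-233) = 233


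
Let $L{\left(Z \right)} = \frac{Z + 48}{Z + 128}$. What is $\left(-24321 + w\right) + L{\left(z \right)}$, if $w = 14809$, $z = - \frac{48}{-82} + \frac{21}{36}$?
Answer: $- \frac{604472921}{63551} \approx -9511.6$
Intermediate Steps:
$z = \frac{575}{492}$ ($z = \left(-48\right) \left(- \frac{1}{82}\right) + 21 \cdot \frac{1}{36} = \frac{24}{41} + \frac{7}{12} = \frac{575}{492} \approx 1.1687$)
$L{\left(Z \right)} = \frac{48 + Z}{128 + Z}$
$\left(-24321 + w\right) + L{\left(z \right)} = \left(-24321 + 14809\right) + \frac{48 + \frac{575}{492}}{128 + \frac{575}{492}} = -9512 + \frac{1}{\frac{63551}{492}} \cdot \frac{24191}{492} = -9512 + \frac{492}{63551} \cdot \frac{24191}{492} = -9512 + \frac{24191}{63551} = - \frac{604472921}{63551}$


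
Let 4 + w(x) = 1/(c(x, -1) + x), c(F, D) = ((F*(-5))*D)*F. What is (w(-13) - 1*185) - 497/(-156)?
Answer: -463789/2496 ≈ -185.81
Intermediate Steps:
c(F, D) = -5*D*F**2 (c(F, D) = ((-5*F)*D)*F = (-5*D*F)*F = -5*D*F**2)
w(x) = -4 + 1/(x + 5*x**2) (w(x) = -4 + 1/(-5*(-1)*x**2 + x) = -4 + 1/(5*x**2 + x) = -4 + 1/(x + 5*x**2))
(w(-13) - 1*185) - 497/(-156) = ((1 - 20*(-13)**2 - 4*(-13))/((-13)*(1 + 5*(-13))) - 1*185) - 497/(-156) = (-(1 - 20*169 + 52)/(13*(1 - 65)) - 185) - 497*(-1)/156 = (-1/13*(1 - 3380 + 52)/(-64) - 185) - 1*(-497/156) = (-1/13*(-1/64)*(-3327) - 185) + 497/156 = (-3327/832 - 185) + 497/156 = -157247/832 + 497/156 = -463789/2496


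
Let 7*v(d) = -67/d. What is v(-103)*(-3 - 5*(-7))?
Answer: 2144/721 ≈ 2.9736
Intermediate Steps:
v(d) = -67/(7*d) (v(d) = (-67/d)/7 = -67/(7*d))
v(-103)*(-3 - 5*(-7)) = (-67/7/(-103))*(-3 - 5*(-7)) = (-67/7*(-1/103))*(-3 + 35) = (67/721)*32 = 2144/721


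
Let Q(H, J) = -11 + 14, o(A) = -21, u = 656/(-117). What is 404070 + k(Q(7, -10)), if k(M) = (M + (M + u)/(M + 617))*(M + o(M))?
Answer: 325636957/806 ≈ 4.0402e+5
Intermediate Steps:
u = -656/117 (u = 656*(-1/117) = -656/117 ≈ -5.6068)
Q(H, J) = 3
k(M) = (-21 + M)*(M + (-656/117 + M)/(617 + M)) (k(M) = (M + (M - 656/117)/(M + 617))*(M - 21) = (M + (-656/117 + M)/(617 + M))*(-21 + M) = (-21 + M)*(M + (-656/117 + M)/(617 + M)))
404070 + k(Q(7, -10)) = 404070 + (13776 - 1519082*3 + 117*3³ + 69849*3²)/(117*(617 + 3)) = 404070 + (1/117)*(13776 - 4557246 + 117*27 + 69849*9)/620 = 404070 + (1/117)*(1/620)*(13776 - 4557246 + 3159 + 628641) = 404070 + (1/117)*(1/620)*(-3911670) = 404070 - 43463/806 = 325636957/806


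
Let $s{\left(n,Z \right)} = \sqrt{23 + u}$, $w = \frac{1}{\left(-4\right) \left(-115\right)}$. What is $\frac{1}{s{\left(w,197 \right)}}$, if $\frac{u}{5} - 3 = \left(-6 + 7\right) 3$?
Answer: $\frac{\sqrt{53}}{53} \approx 0.13736$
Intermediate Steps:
$u = 30$ ($u = 15 + 5 \left(-6 + 7\right) 3 = 15 + 5 \cdot 1 \cdot 3 = 15 + 5 \cdot 3 = 15 + 15 = 30$)
$w = \frac{1}{460} \approx 0.0021739$
$s{\left(n,Z \right)} = \sqrt{53}$ ($s{\left(n,Z \right)} = \sqrt{23 + 30} = \sqrt{53}$)
$\frac{1}{s{\left(w,197 \right)}} = \frac{1}{\sqrt{53}} = \frac{\sqrt{53}}{53}$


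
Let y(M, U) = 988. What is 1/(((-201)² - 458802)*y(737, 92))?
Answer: -1/413380188 ≈ -2.4191e-9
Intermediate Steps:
1/(((-201)² - 458802)*y(737, 92)) = 1/((-201)² - 458802*988) = (1/988)/(40401 - 458802) = (1/988)/(-418401) = -1/418401*1/988 = -1/413380188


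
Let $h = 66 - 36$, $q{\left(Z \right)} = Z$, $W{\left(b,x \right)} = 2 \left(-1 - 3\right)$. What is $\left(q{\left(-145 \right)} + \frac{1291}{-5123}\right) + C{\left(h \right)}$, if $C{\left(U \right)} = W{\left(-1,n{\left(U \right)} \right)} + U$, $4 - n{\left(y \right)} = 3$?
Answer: $- \frac{631420}{5123} \approx -123.25$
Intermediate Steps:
$n{\left(y \right)} = 1$ ($n{\left(y \right)} = 4 - 3 = 1$)
$W{\left(b,x \right)} = -8$ ($W{\left(b,x \right)} = 2 \left(-4\right) = -8$)
$h = 30$
$C{\left(U \right)} = -8 + U$
$\left(q{\left(-145 \right)} + \frac{1291}{-5123}\right) + C{\left(h \right)} = \left(-145 + \frac{1291}{-5123}\right) + \left(-8 + 30\right) = \left(-145 + 1291 \left(- \frac{1}{5123}\right)\right) + 22 = \left(-145 - \frac{1291}{5123}\right) + 22 = - \frac{744126}{5123} + 22 = - \frac{631420}{5123}$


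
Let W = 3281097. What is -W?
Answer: -3281097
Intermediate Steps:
-W = -1*3281097 = -3281097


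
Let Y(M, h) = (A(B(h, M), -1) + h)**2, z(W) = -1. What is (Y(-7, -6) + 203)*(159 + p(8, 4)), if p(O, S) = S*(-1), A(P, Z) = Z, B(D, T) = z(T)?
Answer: 39060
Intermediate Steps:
B(D, T) = -1
p(O, S) = -S
Y(M, h) = (-1 + h)**2
(Y(-7, -6) + 203)*(159 + p(8, 4)) = ((-1 - 6)**2 + 203)*(159 - 1*4) = ((-7)**2 + 203)*(159 - 4) = (49 + 203)*155 = 252*155 = 39060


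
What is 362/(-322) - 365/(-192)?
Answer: 24013/30912 ≈ 0.77682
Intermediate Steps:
362/(-322) - 365/(-192) = 362*(-1/322) - 365*(-1/192) = -181/161 + 365/192 = 24013/30912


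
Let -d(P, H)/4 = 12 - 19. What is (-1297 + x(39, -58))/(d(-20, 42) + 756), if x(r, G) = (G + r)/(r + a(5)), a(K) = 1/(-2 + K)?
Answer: -153103/92512 ≈ -1.6550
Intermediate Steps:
x(r, G) = (G + r)/(⅓ + r) (x(r, G) = (G + r)/(r + 1/(-2 + 5)) = (G + r)/(r + 1/3) = (G + r)/(r + ⅓) = (G + r)/(⅓ + r))
d(P, H) = 28 (d(P, H) = -4*(12 - 19) = -4*(-7) = 28)
(-1297 + x(39, -58))/(d(-20, 42) + 756) = (-1297 + 3*(-58 + 39)/(1 + 3*39))/(28 + 756) = (-1297 + 3*(-19)/(1 + 117))/784 = (-1297 + 3*(-19)/118)*(1/784) = (-1297 + 3*(1/118)*(-19))*(1/784) = (-1297 - 57/118)*(1/784) = -153103/118*1/784 = -153103/92512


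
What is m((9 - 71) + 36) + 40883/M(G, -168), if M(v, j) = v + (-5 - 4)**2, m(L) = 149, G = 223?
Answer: 86179/304 ≈ 283.48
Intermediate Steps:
M(v, j) = 81 + v (M(v, j) = v + (-9)**2 = v + 81 = 81 + v)
m((9 - 71) + 36) + 40883/M(G, -168) = 149 + 40883/(81 + 223) = 149 + 40883/304 = 86179/304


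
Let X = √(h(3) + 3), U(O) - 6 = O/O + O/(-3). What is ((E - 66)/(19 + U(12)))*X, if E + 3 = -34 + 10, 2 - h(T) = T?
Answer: -93*√2/22 ≈ -5.9783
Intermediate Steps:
h(T) = 2 - T
U(O) = 7 - O/3 (U(O) = 6 + (O/O + O/(-3)) = 6 + (1 + O*(-⅓)) = 6 + (1 - O/3) = 7 - O/3)
E = -27 (E = -3 + (-34 + 10) = -3 - 24 = -27)
X = √2 (X = √((2 - 1*3) + 3) = √((2 - 3) + 3) = √(-1 + 3) = √2 ≈ 1.4142)
((E - 66)/(19 + U(12)))*X = ((-27 - 66)/(19 + (7 - ⅓*12)))*√2 = (-93/(19 + (7 - 4)))*√2 = (-93/(19 + 3))*√2 = (-93/22)*√2 = (-93*1/22)*√2 = -93*√2/22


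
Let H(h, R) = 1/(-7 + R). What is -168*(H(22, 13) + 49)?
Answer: -8260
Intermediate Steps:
-168*(H(22, 13) + 49) = -168*(1/(-7 + 13) + 49) = -168*(1/6 + 49) = -168*295/6 = -8260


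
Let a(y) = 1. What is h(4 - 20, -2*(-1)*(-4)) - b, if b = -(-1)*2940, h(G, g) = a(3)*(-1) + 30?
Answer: -2911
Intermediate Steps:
h(G, g) = 29 (h(G, g) = 1*(-1) + 30 = -1 + 30 = 29)
b = 2940 (b = -1*(-2940) = 2940)
h(4 - 20, -2*(-1)*(-4)) - b = 29 - 1*2940 = 29 - 2940 = -2911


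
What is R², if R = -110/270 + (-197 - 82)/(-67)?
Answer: 46185616/3272481 ≈ 14.113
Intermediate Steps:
R = 6796/1809 (R = -110*1/270 - 279*(-1/67) = -11/27 + 279/67 = 6796/1809 ≈ 3.7568)
R² = (6796/1809)² = 46185616/3272481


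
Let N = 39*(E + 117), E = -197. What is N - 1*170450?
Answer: -173570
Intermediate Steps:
N = -3120 (N = 39*(-197 + 117) = 39*(-80) = -3120)
N - 1*170450 = -3120 - 1*170450 = -3120 - 170450 = -173570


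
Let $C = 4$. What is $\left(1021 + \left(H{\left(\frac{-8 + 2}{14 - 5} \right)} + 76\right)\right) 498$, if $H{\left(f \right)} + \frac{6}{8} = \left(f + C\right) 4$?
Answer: $\frac{1105145}{2} \approx 5.5257 \cdot 10^{5}$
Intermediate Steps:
$H{\left(f \right)} = \frac{61}{4} + 4 f$ ($H{\left(f \right)} = - \frac{3}{4} + \left(f + 4\right) 4 = - \frac{3}{4} + \left(4 + f\right) 4 = - \frac{3}{4} + \left(16 + 4 f\right) = \frac{61}{4} + 4 f$)
$\left(1021 + \left(H{\left(\frac{-8 + 2}{14 - 5} \right)} + 76\right)\right) 498 = \left(1021 + \left(\left(\frac{61}{4} + 4 \frac{-8 + 2}{14 - 5}\right) + 76\right)\right) 498 = \left(1021 + \left(\left(\frac{61}{4} + 4 \left(- \frac{6}{9}\right)\right) + 76\right)\right) 498 = \left(1021 + \left(\left(\frac{61}{4} + 4 \left(\left(-6\right) \frac{1}{9}\right)\right) + 76\right)\right) 498 = \left(1021 + \left(\left(\frac{61}{4} + 4 \left(- \frac{2}{3}\right)\right) + 76\right)\right) 498 = \left(1021 + \left(\left(\frac{61}{4} - \frac{8}{3}\right) + 76\right)\right) 498 = \left(1021 + \left(\frac{151}{12} + 76\right)\right) 498 = \left(1021 + \frac{1063}{12}\right) 498 = \frac{13315}{12} \cdot 498 = \frac{1105145}{2}$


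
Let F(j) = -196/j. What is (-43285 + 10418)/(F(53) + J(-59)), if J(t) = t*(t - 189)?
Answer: -1741951/775300 ≈ -2.2468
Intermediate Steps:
J(t) = t*(-189 + t)
(-43285 + 10418)/(F(53) + J(-59)) = (-43285 + 10418)/(-196/53 - 59*(-189 - 59)) = -32867/(-196*1/53 - 59*(-248)) = -32867/(-196/53 + 14632) = -32867/775300/53 = -32867*53/775300 = -1741951/775300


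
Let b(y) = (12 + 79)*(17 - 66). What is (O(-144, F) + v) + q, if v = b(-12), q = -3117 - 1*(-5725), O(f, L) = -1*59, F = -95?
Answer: -1910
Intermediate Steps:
b(y) = -4459 (b(y) = 91*(-49) = -4459)
O(f, L) = -59
q = 2608 (q = -3117 + 5725 = 2608)
v = -4459
(O(-144, F) + v) + q = (-59 - 4459) + 2608 = -4518 + 2608 = -1910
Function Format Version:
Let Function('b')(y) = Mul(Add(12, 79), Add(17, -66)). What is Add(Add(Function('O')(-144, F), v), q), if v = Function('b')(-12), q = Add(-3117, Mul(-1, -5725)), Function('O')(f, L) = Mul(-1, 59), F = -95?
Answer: -1910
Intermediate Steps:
Function('b')(y) = -4459 (Function('b')(y) = Mul(91, -49) = -4459)
Function('O')(f, L) = -59
q = 2608 (q = Add(-3117, 5725) = 2608)
v = -4459
Add(Add(Function('O')(-144, F), v), q) = Add(Add(-59, -4459), 2608) = Add(-4518, 2608) = -1910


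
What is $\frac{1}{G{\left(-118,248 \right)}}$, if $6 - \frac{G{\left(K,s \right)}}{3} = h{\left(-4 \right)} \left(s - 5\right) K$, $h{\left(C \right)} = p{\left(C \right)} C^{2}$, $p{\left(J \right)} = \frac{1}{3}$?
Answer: $\frac{1}{458802} \approx 2.1796 \cdot 10^{-6}$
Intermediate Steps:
$p{\left(J \right)} = \frac{1}{3}$
$h{\left(C \right)} = \frac{C^{2}}{3}$
$G{\left(K,s \right)} = 18 - 3 K \left(- \frac{80}{3} + \frac{16 s}{3}\right)$ ($G{\left(K,s \right)} = 18 - 3 \frac{\left(-4\right)^{2}}{3} \left(s - 5\right) K = 18 - 3 \cdot \frac{1}{3} \cdot 16 \left(-5 + s\right) K = 18 - 3 \frac{16 \left(-5 + s\right)}{3} K = 18 - 3 \left(- \frac{80}{3} + \frac{16 s}{3}\right) K = 18 - 3 K \left(- \frac{80}{3} + \frac{16 s}{3}\right)$)
$\frac{1}{G{\left(-118,248 \right)}} = \frac{1}{18 + 80 \left(-118\right) - \left(-1888\right) 248} = \frac{1}{18 - 9440 + 468224} = \frac{1}{458802}$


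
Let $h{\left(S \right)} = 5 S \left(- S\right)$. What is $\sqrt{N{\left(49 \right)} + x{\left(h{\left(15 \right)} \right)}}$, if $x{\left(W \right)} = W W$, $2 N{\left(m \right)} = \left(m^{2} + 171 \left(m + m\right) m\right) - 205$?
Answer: $3 \sqrt{186366} \approx 1295.1$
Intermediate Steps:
$h{\left(S \right)} = - 5 S^{2}$
$N{\left(m \right)} = - \frac{205}{2} + \frac{343 m^{2}}{2}$ ($N{\left(m \right)} = \frac{\left(m^{2} + 171 \left(m + m\right) m\right) - 205}{2} = \frac{\left(m^{2} + 171 \cdot 2 m m\right) - 205}{2} = \frac{\left(m^{2} + 342 m m\right) - 205}{2} = \frac{\left(m^{2} + 342 m^{2}\right) - 205}{2} = \frac{343 m^{2} - 205}{2} = \frac{-205 + 343 m^{2}}{2} = - \frac{205}{2} + \frac{343 m^{2}}{2}$)
$x{\left(W \right)} = W^{2}$
$\sqrt{N{\left(49 \right)} + x{\left(h{\left(15 \right)} \right)}} = \sqrt{\left(- \frac{205}{2} + \frac{343 \cdot 49^{2}}{2}\right) + \left(- 5 \cdot 15^{2}\right)^{2}} = \sqrt{\left(- \frac{205}{2} + \frac{343}{2} \cdot 2401\right) + \left(\left(-5\right) 225\right)^{2}} = \sqrt{\left(- \frac{205}{2} + \frac{823543}{2}\right) + \left(-1125\right)^{2}} = \sqrt{411669 + 1265625} = \sqrt{1677294} = 3 \sqrt{186366}$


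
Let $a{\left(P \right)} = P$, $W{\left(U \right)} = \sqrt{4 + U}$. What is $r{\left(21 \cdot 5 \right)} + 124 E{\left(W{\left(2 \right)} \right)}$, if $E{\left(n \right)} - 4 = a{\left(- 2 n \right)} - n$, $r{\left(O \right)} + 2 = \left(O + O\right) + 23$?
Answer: $727 - 372 \sqrt{6} \approx -184.21$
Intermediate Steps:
$r{\left(O \right)} = 21 + 2 O$ ($r{\left(O \right)} = -2 + \left(\left(O + O\right) + 23\right) = -2 + \left(2 O + 23\right) = -2 + \left(23 + 2 O\right) = 21 + 2 O$)
$E{\left(n \right)} = 4 - 3 n$
$r{\left(21 \cdot 5 \right)} + 124 E{\left(W{\left(2 \right)} \right)} = \left(21 + 2 \cdot 21 \cdot 5\right) + 124 \left(4 - 3 \sqrt{4 + 2}\right) = \left(21 + 2 \cdot 105\right) + 124 \left(4 - 3 \sqrt{6}\right) = \left(21 + 210\right) + \left(496 - 372 \sqrt{6}\right) = 231 + \left(496 - 372 \sqrt{6}\right) = 727 - 372 \sqrt{6}$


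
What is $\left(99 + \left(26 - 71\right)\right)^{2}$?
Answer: $2916$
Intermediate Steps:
$\left(99 + \left(26 - 71\right)\right)^{2} = \left(99 - 45\right)^{2} = 54^{2} = 2916$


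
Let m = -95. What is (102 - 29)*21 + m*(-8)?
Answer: 2293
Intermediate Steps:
(102 - 29)*21 + m*(-8) = (102 - 29)*21 - 95*(-8) = 73*21 + 760 = 1533 + 760 = 2293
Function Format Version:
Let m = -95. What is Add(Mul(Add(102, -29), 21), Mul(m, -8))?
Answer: 2293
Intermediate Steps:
Add(Mul(Add(102, -29), 21), Mul(m, -8)) = Add(Mul(Add(102, -29), 21), Mul(-95, -8)) = Add(Mul(73, 21), 760) = Add(1533, 760) = 2293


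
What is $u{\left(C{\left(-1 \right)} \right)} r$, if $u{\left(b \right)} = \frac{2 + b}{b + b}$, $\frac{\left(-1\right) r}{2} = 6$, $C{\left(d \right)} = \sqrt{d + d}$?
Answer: $-6 + 6 i \sqrt{2} \approx -6.0 + 8.4853 i$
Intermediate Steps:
$C{\left(d \right)} = \sqrt{2} \sqrt{d}$ ($C{\left(d \right)} = \sqrt{2 d} = \sqrt{2} \sqrt{d}$)
$r = -12$ ($r = \left(-2\right) 6 = -12$)
$u{\left(b \right)} = \frac{2 + b}{2 b}$
$u{\left(C{\left(-1 \right)} \right)} r = \frac{2 + \sqrt{2} \sqrt{-1}}{2 \sqrt{2} \sqrt{-1}} \left(-12\right) = \frac{2 + \sqrt{2} i}{2 \sqrt{2} i} \left(-12\right) = \frac{2 + i \sqrt{2}}{2 i \sqrt{2}} \left(-12\right) = \frac{- \frac{i \sqrt{2}}{2} \left(2 + i \sqrt{2}\right)}{2} \left(-12\right) = - \frac{i \sqrt{2} \left(2 + i \sqrt{2}\right)}{4} \left(-12\right) = 3 i \sqrt{2} \left(2 + i \sqrt{2}\right)$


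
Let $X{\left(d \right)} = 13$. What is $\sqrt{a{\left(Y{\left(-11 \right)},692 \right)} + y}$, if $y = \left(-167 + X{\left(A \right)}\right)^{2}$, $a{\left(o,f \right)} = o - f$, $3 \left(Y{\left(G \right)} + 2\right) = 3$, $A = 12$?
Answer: $\sqrt{23023} \approx 151.73$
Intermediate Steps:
$Y{\left(G \right)} = -1$ ($Y{\left(G \right)} = -2 + \frac{1}{3} \cdot 3 = -2 + 1 = -1$)
$y = 23716$ ($y = \left(-167 + 13\right)^{2} = \left(-154\right)^{2} = 23716$)
$\sqrt{a{\left(Y{\left(-11 \right)},692 \right)} + y} = \sqrt{\left(-1 - 692\right) + 23716} = \sqrt{-693 + 23716} = \sqrt{23023}$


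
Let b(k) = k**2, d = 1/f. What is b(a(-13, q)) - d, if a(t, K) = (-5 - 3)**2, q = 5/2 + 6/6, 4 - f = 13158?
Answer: 53878785/13154 ≈ 4096.0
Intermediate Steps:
f = -13154 (f = 4 - 1*13158 = 4 - 13158 = -13154)
q = 7/2 (q = 5*(1/2) + 6*(1/6) = 5/2 + 1 = 7/2 ≈ 3.5000)
d = -1/13154 (d = 1/(-13154) = -1/13154 ≈ -7.6022e-5)
a(t, K) = 64 (a(t, K) = (-8)**2 = 64)
b(a(-13, q)) - d = 64**2 - 1*(-1/13154) = 4096 + 1/13154 = 53878785/13154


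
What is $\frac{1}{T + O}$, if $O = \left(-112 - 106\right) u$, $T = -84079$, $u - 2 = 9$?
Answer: $- \frac{1}{86477} \approx -1.1564 \cdot 10^{-5}$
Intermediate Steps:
$u = 11$ ($u = 2 + 9 = 11$)
$O = -2398$ ($O = \left(-112 - 106\right) 11 = \left(-218\right) 11 = -2398$)
$\frac{1}{T + O} = \frac{1}{-84079 - 2398} = \frac{1}{-86477} = - \frac{1}{86477}$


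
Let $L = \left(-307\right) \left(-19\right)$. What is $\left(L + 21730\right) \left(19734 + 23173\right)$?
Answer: $1182645641$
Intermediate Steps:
$L = 5833$
$\left(L + 21730\right) \left(19734 + 23173\right) = \left(5833 + 21730\right) \left(19734 + 23173\right) = 27563 \cdot 42907 = 1182645641$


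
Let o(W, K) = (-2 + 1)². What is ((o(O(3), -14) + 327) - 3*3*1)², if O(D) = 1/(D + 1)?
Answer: 101761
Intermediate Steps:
O(D) = 1/(1 + D)
o(W, K) = 1 (o(W, K) = (-1)² = 1)
((o(O(3), -14) + 327) - 3*3*1)² = ((1 + 327) - 3*3*1)² = (328 - 9*1)² = (328 - 9)² = 319² = 101761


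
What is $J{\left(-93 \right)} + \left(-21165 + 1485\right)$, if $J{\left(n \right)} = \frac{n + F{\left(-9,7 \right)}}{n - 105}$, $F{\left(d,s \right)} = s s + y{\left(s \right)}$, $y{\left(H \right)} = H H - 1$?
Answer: $- \frac{1948322}{99} \approx -19680.0$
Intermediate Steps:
$y{\left(H \right)} = -1 + H^{2}$ ($y{\left(H \right)} = H^{2} - 1 = -1 + H^{2}$)
$F{\left(d,s \right)} = -1 + 2 s^{2}$ ($F{\left(d,s \right)} = s s + \left(-1 + s^{2}\right) = s^{2} + \left(-1 + s^{2}\right) = -1 + 2 s^{2}$)
$J{\left(n \right)} = \frac{97 + n}{-105 + n}$ ($J{\left(n \right)} = \frac{n - \left(1 - 2 \cdot 7^{2}\right)}{n - 105} = \frac{n + \left(-1 + 2 \cdot 49\right)}{-105 + n} = \frac{n + \left(-1 + 98\right)}{-105 + n} = \frac{n + 97}{-105 + n} = \frac{97 + n}{-105 + n}$)
$J{\left(-93 \right)} + \left(-21165 + 1485\right) = \frac{97 - 93}{-105 - 93} + \left(-21165 + 1485\right) = \frac{1}{-198} \cdot 4 - 19680 = \left(- \frac{1}{198}\right) 4 - 19680 = - \frac{2}{99} - 19680 = - \frac{1948322}{99}$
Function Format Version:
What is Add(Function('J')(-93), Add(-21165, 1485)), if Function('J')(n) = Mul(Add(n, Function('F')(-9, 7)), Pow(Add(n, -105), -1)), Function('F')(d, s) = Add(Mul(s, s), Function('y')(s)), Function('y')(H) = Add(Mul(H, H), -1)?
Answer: Rational(-1948322, 99) ≈ -19680.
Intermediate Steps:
Function('y')(H) = Add(-1, Pow(H, 2)) (Function('y')(H) = Add(Pow(H, 2), -1) = Add(-1, Pow(H, 2)))
Function('F')(d, s) = Add(-1, Mul(2, Pow(s, 2))) (Function('F')(d, s) = Add(Mul(s, s), Add(-1, Pow(s, 2))) = Add(Pow(s, 2), Add(-1, Pow(s, 2))) = Add(-1, Mul(2, Pow(s, 2))))
Function('J')(n) = Mul(Pow(Add(-105, n), -1), Add(97, n)) (Function('J')(n) = Mul(Add(n, Add(-1, Mul(2, Pow(7, 2)))), Pow(Add(n, -105), -1)) = Mul(Add(n, Add(-1, Mul(2, 49))), Pow(Add(-105, n), -1)) = Mul(Add(n, Add(-1, 98)), Pow(Add(-105, n), -1)) = Mul(Add(n, 97), Pow(Add(-105, n), -1)) = Mul(Add(97, n), Pow(Add(-105, n), -1)) = Mul(Pow(Add(-105, n), -1), Add(97, n)))
Add(Function('J')(-93), Add(-21165, 1485)) = Add(Mul(Pow(Add(-105, -93), -1), Add(97, -93)), Add(-21165, 1485)) = Add(Mul(Pow(-198, -1), 4), -19680) = Add(Mul(Rational(-1, 198), 4), -19680) = Add(Rational(-2, 99), -19680) = Rational(-1948322, 99)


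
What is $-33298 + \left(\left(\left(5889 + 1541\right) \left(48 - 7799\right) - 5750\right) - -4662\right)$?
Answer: $-57624316$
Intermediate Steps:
$-33298 + \left(\left(\left(5889 + 1541\right) \left(48 - 7799\right) - 5750\right) - -4662\right) = -33298 + \left(\left(7430 \left(-7751\right) - 5750\right) + 4662\right) = -33298 + \left(\left(-57589930 - 5750\right) + 4662\right) = -33298 + \left(-57595680 + 4662\right) = -33298 - 57591018 = -57624316$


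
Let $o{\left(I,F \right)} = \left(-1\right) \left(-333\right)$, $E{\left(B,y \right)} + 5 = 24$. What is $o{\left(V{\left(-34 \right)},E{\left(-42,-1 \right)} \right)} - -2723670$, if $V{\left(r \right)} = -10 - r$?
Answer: $2724003$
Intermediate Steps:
$E{\left(B,y \right)} = 19$ ($E{\left(B,y \right)} = -5 + 24 = 19$)
$o{\left(I,F \right)} = 333$
$o{\left(V{\left(-34 \right)},E{\left(-42,-1 \right)} \right)} - -2723670 = 333 - -2723670 = 333 + 2723670 = 2724003$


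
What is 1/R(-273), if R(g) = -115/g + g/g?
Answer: 273/388 ≈ 0.70361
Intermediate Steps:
R(g) = 1 - 115/g (R(g) = -115/g + 1 = 1 - 115/g)
1/R(-273) = 1/((-115 - 273)/(-273)) = 1/(-1/273*(-388)) = 1/(388/273) = 273/388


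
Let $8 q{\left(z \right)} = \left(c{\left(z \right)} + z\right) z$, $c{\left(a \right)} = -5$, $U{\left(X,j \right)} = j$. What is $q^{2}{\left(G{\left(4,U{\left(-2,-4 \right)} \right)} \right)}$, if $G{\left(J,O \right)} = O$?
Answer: $\frac{81}{4} \approx 20.25$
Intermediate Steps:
$q{\left(z \right)} = \frac{z \left(-5 + z\right)}{8}$ ($q{\left(z \right)} = \frac{\left(-5 + z\right) z}{8} = \frac{z \left(-5 + z\right)}{8}$)
$q^{2}{\left(G{\left(4,U{\left(-2,-4 \right)} \right)} \right)} = \left(\frac{1}{8} \left(-4\right) \left(-5 - 4\right)\right)^{2} = \left(\frac{1}{8} \left(-4\right) \left(-9\right)\right)^{2} = \left(\frac{9}{2}\right)^{2} = \frac{81}{4}$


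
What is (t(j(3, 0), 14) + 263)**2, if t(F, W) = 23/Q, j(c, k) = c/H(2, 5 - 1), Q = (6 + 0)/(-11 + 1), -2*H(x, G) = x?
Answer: 454276/9 ≈ 50475.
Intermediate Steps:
H(x, G) = -x/2
Q = -3/5 (Q = 6/(-10) = 6*(-1/10) = -3/5 ≈ -0.60000)
j(c, k) = -c (j(c, k) = c/((-1/2*2)) = c/(-1) = c*(-1) = -c)
t(F, W) = -115/3 (t(F, W) = 23/(-3/5) = 23*(-5/3) = -115/3)
(t(j(3, 0), 14) + 263)**2 = (-115/3 + 263)**2 = (674/3)**2 = 454276/9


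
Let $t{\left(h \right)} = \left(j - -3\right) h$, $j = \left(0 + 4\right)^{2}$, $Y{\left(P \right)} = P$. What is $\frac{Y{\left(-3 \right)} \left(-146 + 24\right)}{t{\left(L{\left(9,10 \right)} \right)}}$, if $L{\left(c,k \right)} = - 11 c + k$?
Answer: $- \frac{366}{1691} \approx -0.21644$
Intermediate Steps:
$j = 16$ ($j = 4^{2} = 16$)
$L{\left(c,k \right)} = k - 11 c$
$t{\left(h \right)} = 19 h$ ($t{\left(h \right)} = \left(16 - -3\right) h = \left(16 + 3\right) h = 19 h$)
$\frac{Y{\left(-3 \right)} \left(-146 + 24\right)}{t{\left(L{\left(9,10 \right)} \right)}} = \frac{\left(-3\right) \left(-146 + 24\right)}{19 \left(10 - 99\right)} = \frac{\left(-3\right) \left(-122\right)}{19 \left(10 - 99\right)} = \frac{366}{19 \left(-89\right)} = \frac{366}{-1691} = 366 \left(- \frac{1}{1691}\right) = - \frac{366}{1691}$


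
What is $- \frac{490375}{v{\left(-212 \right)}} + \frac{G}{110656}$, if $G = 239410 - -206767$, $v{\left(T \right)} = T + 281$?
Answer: $- \frac{2854323673}{401856} \approx -7102.9$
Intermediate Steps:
$v{\left(T \right)} = 281 + T$
$G = 446177$ ($G = 239410 + 206767 = 446177$)
$- \frac{490375}{v{\left(-212 \right)}} + \frac{G}{110656} = - \frac{490375}{281 - 212} + \frac{446177}{110656} = - \frac{490375}{69} + 446177 \cdot \frac{1}{110656} = \left(-490375\right) \frac{1}{69} + \frac{23483}{5824} = - \frac{490375}{69} + \frac{23483}{5824} = - \frac{2854323673}{401856}$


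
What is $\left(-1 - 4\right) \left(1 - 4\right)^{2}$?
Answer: $-45$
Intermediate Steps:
$\left(-1 - 4\right) \left(1 - 4\right)^{2} = - 5 \left(-3\right)^{2} = \left(-5\right) 9 = -45$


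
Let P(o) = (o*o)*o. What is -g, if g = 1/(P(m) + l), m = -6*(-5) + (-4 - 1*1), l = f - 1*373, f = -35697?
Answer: 1/20445 ≈ 4.8912e-5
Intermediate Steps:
l = -36070 (l = -35697 - 1*373 = -35697 - 373 = -36070)
m = 25 (m = 30 + (-4 - 1) = 30 - 5 = 25)
P(o) = o**3 (P(o) = o**2*o = o**3)
g = -1/20445 (g = 1/(25**3 - 36070) = 1/(15625 - 36070) = 1/(-20445) = -1/20445 ≈ -4.8912e-5)
-g = -1*(-1/20445) = 1/20445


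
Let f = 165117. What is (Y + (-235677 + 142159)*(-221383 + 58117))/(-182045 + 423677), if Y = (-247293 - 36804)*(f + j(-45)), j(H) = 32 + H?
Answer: -2636436775/20136 ≈ -1.3093e+5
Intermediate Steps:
Y = -46905551088 (Y = (-247293 - 36804)*(165117 + (32 - 45)) = -284097*(165117 - 13) = -284097*165104 = -46905551088)
(Y + (-235677 + 142159)*(-221383 + 58117))/(-182045 + 423677) = (-46905551088 + (-235677 + 142159)*(-221383 + 58117))/(-182045 + 423677) = (-46905551088 - 93518*(-163266))/241632 = (-46905551088 + 15268309788)*(1/241632) = -31637241300*1/241632 = -2636436775/20136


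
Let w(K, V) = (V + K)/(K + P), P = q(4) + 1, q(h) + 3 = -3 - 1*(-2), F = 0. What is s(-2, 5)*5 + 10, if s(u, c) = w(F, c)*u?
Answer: 80/3 ≈ 26.667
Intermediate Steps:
q(h) = -4 (q(h) = -3 + (-3 - 1*(-2)) = -3 + (-3 + 2) = -3 - 1 = -4)
P = -3 (P = -4 + 1 = -3)
w(K, V) = (K + V)/(-3 + K) (w(K, V) = (V + K)/(K - 3) = (K + V)/(-3 + K))
s(u, c) = -c*u/3 (s(u, c) = ((0 + c)/(-3 + 0))*u = (c/(-3))*u = (-c/3)*u = -c*u/3)
s(-2, 5)*5 + 10 = -⅓*5*(-2)*5 + 10 = (10/3)*5 + 10 = 50/3 + 10 = 80/3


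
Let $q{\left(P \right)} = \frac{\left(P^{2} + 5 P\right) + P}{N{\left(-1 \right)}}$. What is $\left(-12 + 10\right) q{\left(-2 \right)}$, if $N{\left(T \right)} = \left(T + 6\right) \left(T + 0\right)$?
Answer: $- \frac{16}{5} \approx -3.2$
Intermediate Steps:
$N{\left(T \right)} = T \left(6 + T\right)$ ($N{\left(T \right)} = \left(6 + T\right) T = T \left(6 + T\right)$)
$q{\left(P \right)} = - \frac{6 P}{5} - \frac{P^{2}}{5}$ ($q{\left(P \right)} = \frac{\left(P^{2} + 5 P\right) + P}{\left(-1\right) \left(6 - 1\right)} = \frac{P^{2} + 6 P}{\left(-1\right) 5} = \frac{P^{2} + 6 P}{-5} = \left(P^{2} + 6 P\right) \left(- \frac{1}{5}\right) = - \frac{6 P}{5} - \frac{P^{2}}{5}$)
$\left(-12 + 10\right) q{\left(-2 \right)} = \left(-12 + 10\right) \left(\left(- \frac{1}{5}\right) \left(-2\right) \left(6 - 2\right)\right) = - 2 \left(\left(- \frac{1}{5}\right) \left(-2\right) 4\right) = \left(-2\right) \frac{8}{5} = - \frac{16}{5}$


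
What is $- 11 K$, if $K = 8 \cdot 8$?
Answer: $-704$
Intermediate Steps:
$K = 64$
$- 11 K = \left(-11\right) 64 = -704$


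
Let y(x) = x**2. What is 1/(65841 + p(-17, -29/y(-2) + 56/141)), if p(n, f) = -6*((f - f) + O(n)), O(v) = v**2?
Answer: 1/64107 ≈ 1.5599e-5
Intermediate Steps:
p(n, f) = -6*n**2 (p(n, f) = -6*((f - f) + n**2) = -6*(0 + n**2) = -6*n**2)
1/(65841 + p(-17, -29/y(-2) + 56/141)) = 1/(65841 - 6*(-17)**2) = 1/(65841 - 6*289) = 1/(65841 - 1734) = 1/64107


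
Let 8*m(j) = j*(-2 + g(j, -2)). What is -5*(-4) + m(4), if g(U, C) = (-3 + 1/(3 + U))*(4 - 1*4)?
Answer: 19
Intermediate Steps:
g(U, C) = 0 (g(U, C) = (-3 + 1/(3 + U))*(4 - 4) = (-3 + 1/(3 + U))*0 = 0)
m(j) = -j/4 (m(j) = (j*(-2 + 0))/8 = (j*(-2))/8 = (-2*j)/8 = -j/4)
-5*(-4) + m(4) = -5*(-4) - ¼*4 = 20 - 1 = 19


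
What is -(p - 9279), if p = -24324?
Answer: 33603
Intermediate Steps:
-(p - 9279) = -(-24324 - 9279) = -1*(-33603) = 33603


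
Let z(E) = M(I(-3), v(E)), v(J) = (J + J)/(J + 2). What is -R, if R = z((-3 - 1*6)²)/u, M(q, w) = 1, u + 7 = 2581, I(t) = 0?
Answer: -1/2574 ≈ -0.00038850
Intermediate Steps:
u = 2574 (u = -7 + 2581 = 2574)
v(J) = 2*J/(2 + J) (v(J) = (2*J)/(2 + J) = 2*J/(2 + J))
z(E) = 1
R = 1/2574 ≈ 0.00038850
-R = -1*1/2574 = -1/2574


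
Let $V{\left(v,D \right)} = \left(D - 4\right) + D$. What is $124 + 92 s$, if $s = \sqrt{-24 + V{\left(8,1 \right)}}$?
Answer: $124 + 92 i \sqrt{26} \approx 124.0 + 469.11 i$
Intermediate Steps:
$V{\left(v,D \right)} = -4 + 2 D$ ($V{\left(v,D \right)} = \left(-4 + D\right) + D = -4 + 2 D$)
$s = i \sqrt{26}$ ($s = \sqrt{-24 + \left(-4 + 2 \cdot 1\right)} = \sqrt{-24 + \left(-4 + 2\right)} = \sqrt{-24 - 2} = \sqrt{-26} = i \sqrt{26} \approx 5.099 i$)
$124 + 92 s = 124 + 92 i \sqrt{26}$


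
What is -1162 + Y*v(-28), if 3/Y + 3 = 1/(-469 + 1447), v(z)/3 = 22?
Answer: -3601790/2933 ≈ -1228.0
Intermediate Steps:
v(z) = 66 (v(z) = 3*22 = 66)
Y = -2934/2933 (Y = 3/(-3 + 1/(-469 + 1447)) = 3/(-3 + 1/978) = 3/(-2933/978) = 3*(-978/2933) = -2934/2933 ≈ -1.0003)
-1162 + Y*v(-28) = -1162 - 2934/2933*66 = -1162 - 193644/2933 = -3601790/2933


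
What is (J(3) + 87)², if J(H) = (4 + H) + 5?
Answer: 9801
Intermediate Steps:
J(H) = 9 + H
(J(3) + 87)² = ((9 + 3) + 87)² = (12 + 87)² = 99² = 9801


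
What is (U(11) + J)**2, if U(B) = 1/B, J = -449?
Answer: 24383844/121 ≈ 2.0152e+5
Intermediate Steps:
(U(11) + J)**2 = (1/11 - 449)**2 = (-4938/11)**2 = 24383844/121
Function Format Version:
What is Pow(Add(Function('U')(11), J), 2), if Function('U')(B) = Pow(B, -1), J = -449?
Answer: Rational(24383844, 121) ≈ 2.0152e+5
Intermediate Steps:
Pow(Add(Function('U')(11), J), 2) = Pow(Add(Pow(11, -1), -449), 2) = Pow(Add(Rational(1, 11), -449), 2) = Pow(Rational(-4938, 11), 2) = Rational(24383844, 121)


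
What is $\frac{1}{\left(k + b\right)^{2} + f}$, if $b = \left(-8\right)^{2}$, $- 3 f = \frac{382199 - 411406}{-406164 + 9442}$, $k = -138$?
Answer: $\frac{1190166}{6517319809} \approx 0.00018262$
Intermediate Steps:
$f = - \frac{29207}{1190166}$ ($f = - \frac{\left(382199 - 411406\right) \frac{1}{-406164 + 9442}}{3} = - \frac{\left(-29207\right) \frac{1}{-396722}}{3} = - \frac{\left(-29207\right) \left(- \frac{1}{396722}\right)}{3} = \left(- \frac{1}{3}\right) \frac{29207}{396722} = - \frac{29207}{1190166} \approx -0.02454$)
$b = 64$
$\frac{1}{\left(k + b\right)^{2} + f} = \frac{1}{\left(-138 + 64\right)^{2} - \frac{29207}{1190166}} = \frac{1}{\left(-74\right)^{2} - \frac{29207}{1190166}} = \frac{1}{5476 - \frac{29207}{1190166}} = \frac{1}{\frac{6517319809}{1190166}} = \frac{1190166}{6517319809}$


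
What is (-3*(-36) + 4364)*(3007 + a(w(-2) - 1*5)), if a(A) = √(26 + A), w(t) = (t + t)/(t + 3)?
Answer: 13447304 + 4472*√17 ≈ 1.3466e+7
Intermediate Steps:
w(t) = 2*t/(3 + t) (w(t) = (2*t)/(3 + t) = 2*t/(3 + t))
(-3*(-36) + 4364)*(3007 + a(w(-2) - 1*5)) = (-3*(-36) + 4364)*(3007 + √(26 + (2*(-2)/(3 - 2) - 1*5))) = (108 + 4364)*(3007 + √(26 + (2*(-2)/1 - 5))) = 4472*(3007 + √(26 + (2*(-2)*1 - 5))) = 4472*(3007 + √(26 + (-4 - 5))) = 4472*(3007 + √(26 - 9)) = 4472*(3007 + √17) = 13447304 + 4472*√17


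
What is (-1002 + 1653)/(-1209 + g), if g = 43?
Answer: -651/1166 ≈ -0.55832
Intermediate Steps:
(-1002 + 1653)/(-1209 + g) = (-1002 + 1653)/(-1209 + 43) = 651/(-1166) = 651*(-1/1166) = -651/1166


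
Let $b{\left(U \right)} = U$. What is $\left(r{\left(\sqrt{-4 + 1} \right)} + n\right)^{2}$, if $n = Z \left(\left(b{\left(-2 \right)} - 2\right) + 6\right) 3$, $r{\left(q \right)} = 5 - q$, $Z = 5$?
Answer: $\left(35 - i \sqrt{3}\right)^{2} \approx 1222.0 - 121.24 i$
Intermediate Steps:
$n = 30$ ($n = 5 \left(\left(-2 - 2\right) + 6\right) 3 = 5 \left(-4 + 6\right) 3 = 5 \cdot 2 \cdot 3 = 10 \cdot 3 = 30$)
$\left(r{\left(\sqrt{-4 + 1} \right)} + n\right)^{2} = \left(\left(5 - \sqrt{-4 + 1}\right) + 30\right)^{2} = \left(\left(5 - \sqrt{-3}\right) + 30\right)^{2} = \left(\left(5 - i \sqrt{3}\right) + 30\right)^{2} = \left(35 - i \sqrt{3}\right)^{2}$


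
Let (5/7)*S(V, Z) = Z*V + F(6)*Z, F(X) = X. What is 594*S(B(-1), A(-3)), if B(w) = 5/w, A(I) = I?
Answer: -12474/5 ≈ -2494.8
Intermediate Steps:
S(V, Z) = 42*Z/5 + 7*V*Z/5 (S(V, Z) = 7*(Z*V + 6*Z)/5 = 7*(V*Z + 6*Z)/5 = 7*(6*Z + V*Z)/5 = 42*Z/5 + 7*V*Z/5)
594*S(B(-1), A(-3)) = 594*((7/5)*(-3)*(6 + 5/(-1))) = 594*((7/5)*(-3)*(6 + 5*(-1))) = 594*((7/5)*(-3)*(6 - 5)) = 594*((7/5)*(-3)*1) = 594*(-21/5) = -12474/5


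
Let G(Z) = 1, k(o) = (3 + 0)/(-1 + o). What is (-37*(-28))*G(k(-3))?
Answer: 1036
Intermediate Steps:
k(o) = 3/(-1 + o)
(-37*(-28))*G(k(-3)) = -37*(-28)*1 = 1036*1 = 1036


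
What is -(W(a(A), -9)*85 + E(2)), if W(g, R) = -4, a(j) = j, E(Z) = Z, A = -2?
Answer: 338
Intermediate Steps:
-(W(a(A), -9)*85 + E(2)) = -(-4*85 + 2) = -(-340 + 2) = -1*(-338) = 338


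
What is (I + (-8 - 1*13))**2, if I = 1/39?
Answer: 669124/1521 ≈ 439.92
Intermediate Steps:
I = 1/39 ≈ 0.025641
(I + (-8 - 1*13))**2 = (1/39 + (-8 - 1*13))**2 = (1/39 + (-8 - 13))**2 = (1/39 - 21)**2 = (-818/39)**2 = 669124/1521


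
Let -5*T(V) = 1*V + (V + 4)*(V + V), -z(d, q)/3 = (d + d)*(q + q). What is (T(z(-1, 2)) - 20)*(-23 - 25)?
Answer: 70464/5 ≈ 14093.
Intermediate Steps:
z(d, q) = -12*d*q (z(d, q) = -3*(d + d)*(q + q) = -3*2*d*2*q = -12*d*q)
T(V) = -V/5 - 2*V*(4 + V)/5 (T(V) = -(1*V + (V + 4)*(V + V))/5 = -(V + (4 + V)*(2*V))/5 = -(V + 2*V*(4 + V))/5 = -V/5 - 2*V*(4 + V)/5)
(T(z(-1, 2)) - 20)*(-23 - 25) = (-(-12*(-1)*2)*(9 + 2*(-12*(-1)*2))/5 - 20)*(-23 - 25) = (-1/5*24*(9 + 2*24) - 20)*(-48) = (-1/5*24*(9 + 48) - 20)*(-48) = (-1/5*24*57 - 20)*(-48) = (-1368/5 - 20)*(-48) = -1468/5*(-48) = 70464/5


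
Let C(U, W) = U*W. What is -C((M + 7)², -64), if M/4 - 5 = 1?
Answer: 61504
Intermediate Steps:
M = 24 (M = 20 + 4*1 = 20 + 4 = 24)
-C((M + 7)², -64) = -(24 + 7)²*(-64) = -31²*(-64) = -961*(-64) = -1*(-61504) = 61504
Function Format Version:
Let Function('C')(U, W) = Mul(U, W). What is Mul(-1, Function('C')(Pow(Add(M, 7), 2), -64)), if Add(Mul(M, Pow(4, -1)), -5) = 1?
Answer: 61504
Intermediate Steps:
M = 24 (M = Add(20, Mul(4, 1)) = Add(20, 4) = 24)
Mul(-1, Function('C')(Pow(Add(M, 7), 2), -64)) = Mul(-1, Mul(Pow(Add(24, 7), 2), -64)) = Mul(-1, Mul(Pow(31, 2), -64)) = Mul(-1, Mul(961, -64)) = Mul(-1, -61504) = 61504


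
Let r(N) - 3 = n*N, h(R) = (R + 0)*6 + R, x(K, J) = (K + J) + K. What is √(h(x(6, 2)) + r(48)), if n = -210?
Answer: I*√9979 ≈ 99.895*I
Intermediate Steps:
x(K, J) = J + 2*K (x(K, J) = (J + K) + K = J + 2*K)
h(R) = 7*R (h(R) = R*6 + R = 6*R + R = 7*R)
r(N) = 3 - 210*N
√(h(x(6, 2)) + r(48)) = √(7*(2 + 2*6) + (3 - 210*48)) = √(7*(2 + 12) + (3 - 10080)) = √(7*14 - 10077) = √(98 - 10077) = √(-9979) = I*√9979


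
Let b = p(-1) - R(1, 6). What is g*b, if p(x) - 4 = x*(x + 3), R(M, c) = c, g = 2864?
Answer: -11456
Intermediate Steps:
p(x) = 4 + x*(3 + x) (p(x) = 4 + x*(x + 3) = 4 + x*(3 + x))
b = -4 (b = (4 + (-1)² + 3*(-1)) - 1*6 = (4 + 1 - 3) - 6 = 2 - 6 = -4)
g*b = 2864*(-4) = -11456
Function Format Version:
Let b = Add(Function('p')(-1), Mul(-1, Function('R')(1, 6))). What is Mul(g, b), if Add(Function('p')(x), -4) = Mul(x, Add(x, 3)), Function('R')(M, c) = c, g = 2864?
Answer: -11456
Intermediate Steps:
Function('p')(x) = Add(4, Mul(x, Add(3, x))) (Function('p')(x) = Add(4, Mul(x, Add(x, 3))) = Add(4, Mul(x, Add(3, x))))
b = -4 (b = Add(Add(4, Pow(-1, 2), Mul(3, -1)), Mul(-1, 6)) = Add(Add(4, 1, -3), -6) = Add(2, -6) = -4)
Mul(g, b) = Mul(2864, -4) = -11456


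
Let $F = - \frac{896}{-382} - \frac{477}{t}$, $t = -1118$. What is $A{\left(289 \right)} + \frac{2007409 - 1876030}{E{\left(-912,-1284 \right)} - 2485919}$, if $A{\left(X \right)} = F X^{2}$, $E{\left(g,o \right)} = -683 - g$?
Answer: $\frac{30724370377887722}{132697317805} \approx 2.3154 \cdot 10^{5}$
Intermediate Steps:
$F = \frac{591971}{213538}$ ($F = - \frac{896}{-382} - \frac{477}{-1118} = \left(-896\right) \left(- \frac{1}{382}\right) - - \frac{477}{1118} = \frac{448}{191} + \frac{477}{1118} = \frac{591971}{213538} \approx 2.7722$)
$A{\left(X \right)} = \frac{591971 X^{2}}{213538}$
$A{\left(289 \right)} + \frac{2007409 - 1876030}{E{\left(-912,-1284 \right)} - 2485919} = \frac{591971 \cdot 289^{2}}{213538} + \frac{2007409 - 1876030}{\left(-683 - -912\right) - 2485919} = \frac{591971}{213538} \cdot 83521 + \frac{131379}{\left(-683 + 912\right) - 2485919} = \frac{49442009891}{213538} + \frac{131379}{229 - 2485919} = \frac{49442009891}{213538} + \frac{131379}{-2485690} = \frac{49442009891}{213538} + 131379 \left(- \frac{1}{2485690}\right) = \frac{49442009891}{213538} - \frac{131379}{2485690} = \frac{30724370377887722}{132697317805}$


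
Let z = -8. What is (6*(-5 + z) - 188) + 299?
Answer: 33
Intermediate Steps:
(6*(-5 + z) - 188) + 299 = (6*(-5 - 8) - 188) + 299 = (6*(-13) - 188) + 299 = (-78 - 188) + 299 = -266 + 299 = 33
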